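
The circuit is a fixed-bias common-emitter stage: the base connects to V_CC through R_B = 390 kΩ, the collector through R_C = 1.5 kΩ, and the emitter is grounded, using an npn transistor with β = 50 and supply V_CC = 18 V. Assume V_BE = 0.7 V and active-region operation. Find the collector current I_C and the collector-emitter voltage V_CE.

I_C ≈ 2.2 mA, V_CE ≈ 15 V

Base loop: V_CC = I_B·R_B + V_BE, so I_B = (18 − 0.7)/390 kΩ = 0.0444 mA.
In the active region I_C = β·I_B = 50 × 0.0444 = 2.22 mA.
Collector loop: V_CE = V_CC − I_C·R_C = 18 − 2.22×1.5 = 14.7 V.
Since V_CE = 14.7 V > V_CE(sat) ≈ 0.2 V, the transistor is in the active region as assumed.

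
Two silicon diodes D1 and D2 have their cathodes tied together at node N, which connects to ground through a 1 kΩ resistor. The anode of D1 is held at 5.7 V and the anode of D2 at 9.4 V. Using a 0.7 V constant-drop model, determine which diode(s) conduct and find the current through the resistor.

Only D2 conducts; I_R ≈ 8.7 mA

Assume both conduct. Then node N would need to be at both 5.7−0.7 = 5 V and 9.4−0.7 = 8.7 V, which is impossible.
Assume only D2 conducts: V_N = 9.4 − 0.7 = 8.7 V, so I_R = 8.7/1 = 8.7 mA.
Check D1: its anode-to-cathode voltage is 5.7 − 8.7 = -3 V < 0.7 V, so it is off. The assumption is consistent.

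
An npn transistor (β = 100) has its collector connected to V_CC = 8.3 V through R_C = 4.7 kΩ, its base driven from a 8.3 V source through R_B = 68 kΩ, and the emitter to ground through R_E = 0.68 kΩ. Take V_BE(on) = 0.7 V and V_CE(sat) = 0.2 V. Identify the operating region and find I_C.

Assume active: I_B = (8.3 − 0.7)/(68 + 101×0.68) = 0.0556 mA, I_C = β·I_B = 5.56 mA.
Then V_CE = 8.3 − 5.56×4.7 − 5.62×0.68 = -21.7 V < 0.2 V — the active assumption fails.
Re-solve with V_CE = 0.2 V. KCL at the emitter: V_E/R_E = (V_BB−0.7−V_E)/R_B + (V_CC−0.2−V_E)/R_C, giving V_E = 1.08 V.
I_C = (V_CC − 0.2 − V_E)/R_C = (8.1 − 1.08)/4.7 = 1.49 mA.
Check: I_B = (7.6 − 1.08)/68 = 0.0959 mA, and β·I_B = 9.59 mA > I_C, confirming saturation.

saturation; I_C ≈ 1.5 mA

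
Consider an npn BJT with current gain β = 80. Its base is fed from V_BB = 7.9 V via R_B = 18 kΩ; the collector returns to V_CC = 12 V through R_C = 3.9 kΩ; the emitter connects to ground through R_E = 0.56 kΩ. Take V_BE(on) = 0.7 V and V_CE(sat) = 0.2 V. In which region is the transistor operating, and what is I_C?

saturation; I_C ≈ 2.6 mA

Assume active: I_B = (7.9 − 0.7)/(18 + 81×0.56) = 0.114 mA, I_C = β·I_B = 9.09 mA.
Then V_CE = 12 − 9.09×3.9 − 9.2×0.56 = -28.6 V < 0.2 V — the active assumption fails.
Re-solve with V_CE = 0.2 V. KCL at the emitter: V_E/R_E = (V_BB−0.7−V_E)/R_B + (V_CC−0.2−V_E)/R_C, giving V_E = 1.63 V.
I_C = (V_CC − 0.2 − V_E)/R_C = (11.8 − 1.63)/3.9 = 2.61 mA.
Check: I_B = (7.2 − 1.63)/18 = 0.309 mA, and β·I_B = 24.7 mA > I_C, confirming saturation.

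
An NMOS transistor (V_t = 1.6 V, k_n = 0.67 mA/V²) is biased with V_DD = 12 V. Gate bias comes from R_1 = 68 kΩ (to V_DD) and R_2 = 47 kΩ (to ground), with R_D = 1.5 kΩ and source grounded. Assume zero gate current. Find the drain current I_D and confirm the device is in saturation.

V_G = V_DD·R_2/(R_1+R_2) = 12×47/115 = 4.9 V. With the source grounded, V_GS = V_G = 4.9 V.
Assume saturation: I_D = (k_n/2)(V_GS − V_t)² = (0.67/2)×(4.9 − 1.6)² = 0.335×3.3² = 3.66 mA.
V_DS = V_DD − I_D·R_D = 12 − 3.66×1.5 = 6.51 V.
Saturation requires V_DS ≥ V_GS − V_t = 3.3 V; 6.51 ≥ 3.3 ✓.

I_D ≈ 3.7 mA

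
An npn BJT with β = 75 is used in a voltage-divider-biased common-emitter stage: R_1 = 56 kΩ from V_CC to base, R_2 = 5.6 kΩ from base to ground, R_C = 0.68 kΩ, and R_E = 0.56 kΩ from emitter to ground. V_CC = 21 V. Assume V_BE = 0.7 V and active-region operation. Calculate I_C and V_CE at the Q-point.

I_C ≈ 1.9 mA, V_CE ≈ 19 V

Thevenize the base divider: V_Th = V_CC·R_2/(R_1+R_2) = 21×5.6/61.6 = 1.91 V, R_Th = R_1‖R_2 = 5.09 kΩ.
Base-emitter loop: V_Th = I_B·R_Th + V_BE + (β+1)I_B·R_E, so I_B = (1.91 − 0.7) / (5.09 + 76×0.56) = 0.0254 mA.
I_C = β·I_B = 75×0.0254 = 1.9 mA, and I_E = (β+1)I_B = 1.93 mA.
V_CE = V_CC − I_C·R_C − I_E·R_E = 21 − 1.9×0.68 − 1.93×0.56 = 18.6 V.
V_CE = 18.6 V > 0.2 V confirms active-region operation.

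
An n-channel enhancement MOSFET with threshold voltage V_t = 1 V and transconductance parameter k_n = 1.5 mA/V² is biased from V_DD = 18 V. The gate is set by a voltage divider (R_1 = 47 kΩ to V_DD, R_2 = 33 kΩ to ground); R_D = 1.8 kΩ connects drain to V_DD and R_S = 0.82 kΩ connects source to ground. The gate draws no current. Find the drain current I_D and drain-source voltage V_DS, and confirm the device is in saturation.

V_G = V_DD·R_2/(R_1+R_2) = 18×33/80 = 7.42 V.
Assume saturation: I_D = (k_n/2)(V_GS − V_t)² with V_GS = V_G − I_D·R_S = 7.42 − 0.82·I_D.
Substituting gives 0.504·I_D² − 8.9·I_D + 31 = 0, with roots I_D = 4.76 or 12.9 mA.
The root I_D = 12.9 mA gives V_GS = -3.15 V ≤ V_t, so take I_D = 4.76 mA.
Then V_GS = 3.52 V and V_DS = V_DD − I_D(R_D+R_S) = 18 − 4.76×2.62 = 5.52 V.
Saturation requires V_DS ≥ V_GS − V_t = 2.52 V; 5.52 ≥ 2.52 ✓.

I_D ≈ 4.8 mA, V_DS ≈ 5.5 V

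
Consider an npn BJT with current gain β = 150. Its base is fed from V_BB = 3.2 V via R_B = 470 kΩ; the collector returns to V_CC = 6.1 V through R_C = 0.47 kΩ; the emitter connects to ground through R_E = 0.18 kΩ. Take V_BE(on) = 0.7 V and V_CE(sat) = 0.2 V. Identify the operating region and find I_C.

Assume active. Base-emitter loop: I_B = (V_BB − V_BE)/(R_B + (β+1)R_E) = (3.2 − 0.7)/(470 + 151×0.18) = 0.00503 mA.
I_C = β·I_B = 150×0.00503 = 0.754 mA.
V_CE = V_CC − I_C·R_C − I_E·R_E = 6.1 − 0.754×0.47 − 0.759×0.18 = 5.61 V > V_CE(sat), so the active-region assumption holds.

active; I_C ≈ 0.75 mA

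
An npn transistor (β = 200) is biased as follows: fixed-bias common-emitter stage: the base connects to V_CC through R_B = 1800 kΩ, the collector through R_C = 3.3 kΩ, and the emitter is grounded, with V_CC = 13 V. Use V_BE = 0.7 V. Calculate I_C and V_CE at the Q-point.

Base loop: V_CC = I_B·R_B + V_BE, so I_B = (13 − 0.7)/1800 kΩ = 0.00683 mA.
In the active region I_C = β·I_B = 200 × 0.00683 = 1.37 mA.
Collector loop: V_CE = V_CC − I_C·R_C = 13 − 1.37×3.3 = 8.49 V.
Since V_CE = 8.49 V > V_CE(sat) ≈ 0.2 V, the transistor is in the active region as assumed.

I_C ≈ 1.4 mA, V_CE ≈ 8.5 V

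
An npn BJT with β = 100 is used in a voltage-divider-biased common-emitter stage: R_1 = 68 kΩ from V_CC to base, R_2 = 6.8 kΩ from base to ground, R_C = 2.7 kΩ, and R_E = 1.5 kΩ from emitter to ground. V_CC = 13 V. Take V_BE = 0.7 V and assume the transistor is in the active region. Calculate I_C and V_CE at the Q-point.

I_C ≈ 0.31 mA, V_CE ≈ 12 V

Thevenize the base divider: V_Th = V_CC·R_2/(R_1+R_2) = 13×6.8/74.8 = 1.18 V, R_Th = R_1‖R_2 = 6.18 kΩ.
Base-emitter loop: V_Th = I_B·R_Th + V_BE + (β+1)I_B·R_E, so I_B = (1.18 − 0.7) / (6.18 + 101×1.5) = 0.00306 mA.
I_C = β·I_B = 100×0.00306 = 0.306 mA, and I_E = (β+1)I_B = 0.309 mA.
V_CE = V_CC − I_C·R_C − I_E·R_E = 13 − 0.306×2.7 − 0.309×1.5 = 11.7 V.
V_CE = 11.7 V > 0.2 V confirms active-region operation.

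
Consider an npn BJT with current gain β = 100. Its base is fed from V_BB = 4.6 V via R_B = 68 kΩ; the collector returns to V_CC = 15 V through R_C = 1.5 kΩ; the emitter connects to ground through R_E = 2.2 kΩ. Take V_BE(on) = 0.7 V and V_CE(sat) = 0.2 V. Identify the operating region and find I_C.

active; I_C ≈ 1.3 mA

Assume active. Base-emitter loop: I_B = (V_BB − V_BE)/(R_B + (β+1)R_E) = (4.6 − 0.7)/(68 + 101×2.2) = 0.0134 mA.
I_C = β·I_B = 100×0.0134 = 1.34 mA.
V_CE = V_CC − I_C·R_C − I_E·R_E = 15 − 1.34×1.5 − 1.36×2.2 = 10 V > V_CE(sat), so the active-region assumption holds.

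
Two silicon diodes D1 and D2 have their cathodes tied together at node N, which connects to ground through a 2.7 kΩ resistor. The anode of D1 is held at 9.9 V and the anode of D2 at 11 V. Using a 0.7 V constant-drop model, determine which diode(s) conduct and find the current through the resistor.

Only D2 conducts; I_R ≈ 3.8 mA

Assume both conduct. Then node N would need to be at both 9.9−0.7 = 9.2 V and 11−0.7 = 10.3 V, which is impossible.
Assume only D2 conducts: V_N = 11 − 0.7 = 10.3 V, so I_R = 10.3/2.7 = 3.81 mA.
Check D1: its anode-to-cathode voltage is 9.9 − 10.3 = -0.4 V < 0.7 V, so it is off. The assumption is consistent.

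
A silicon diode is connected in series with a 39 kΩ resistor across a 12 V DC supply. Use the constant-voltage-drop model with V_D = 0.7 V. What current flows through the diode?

I ≈ 0.29 mA

KVL around the loop: 12 = V_D + I·R = 0.7 + I × 39 kΩ.
So I = (12 − 0.7) / 39 kΩ = 11.3 / 39 = 0.29 mA.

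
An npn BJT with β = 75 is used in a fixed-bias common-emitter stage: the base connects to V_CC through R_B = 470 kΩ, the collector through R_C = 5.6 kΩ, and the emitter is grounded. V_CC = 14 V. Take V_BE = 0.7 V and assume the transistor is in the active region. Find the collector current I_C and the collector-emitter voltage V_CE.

I_C ≈ 2.1 mA, V_CE ≈ 2.1 V

Base loop: V_CC = I_B·R_B + V_BE, so I_B = (14 − 0.7)/470 kΩ = 0.0283 mA.
In the active region I_C = β·I_B = 75 × 0.0283 = 2.12 mA.
Collector loop: V_CE = V_CC − I_C·R_C = 14 − 2.12×5.6 = 2.11 V.
Since V_CE = 2.11 V > V_CE(sat) ≈ 0.2 V, the transistor is in the active region as assumed.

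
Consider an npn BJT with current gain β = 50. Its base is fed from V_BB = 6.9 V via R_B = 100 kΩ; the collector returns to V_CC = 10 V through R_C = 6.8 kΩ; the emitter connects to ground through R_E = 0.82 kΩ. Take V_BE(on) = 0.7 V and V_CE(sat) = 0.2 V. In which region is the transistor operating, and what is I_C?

saturation; I_C ≈ 1.3 mA

Assume active: I_B = (6.9 − 0.7)/(100 + 51×0.82) = 0.0437 mA, I_C = β·I_B = 2.19 mA.
Then V_CE = 10 − 2.19×6.8 − 2.23×0.82 = -6.69 V < 0.2 V — the active assumption fails.
Re-solve with V_CE = 0.2 V. KCL at the emitter: V_E/R_E = (V_BB−0.7−V_E)/R_B + (V_CC−0.2−V_E)/R_C, giving V_E = 1.09 V.
I_C = (V_CC − 0.2 − V_E)/R_C = (9.8 − 1.09)/6.8 = 1.28 mA.
Check: I_B = (6.2 − 1.09)/100 = 0.0511 mA, and β·I_B = 2.55 mA > I_C, confirming saturation.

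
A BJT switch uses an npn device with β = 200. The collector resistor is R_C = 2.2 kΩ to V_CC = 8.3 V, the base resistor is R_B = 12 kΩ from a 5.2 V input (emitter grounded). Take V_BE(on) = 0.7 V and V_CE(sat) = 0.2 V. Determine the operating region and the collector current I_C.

saturation; I_C ≈ 3.7 mA

Assume active: I_B = (5.2 − 0.7)/12 = 0.375 mA, giving I_C = β·I_B = 75 mA.
But then V_CE = 8.3 − 75×2.2 = -157 V < V_CE(sat) = 0.2 V — impossible in the active region.
So the transistor is saturated. With V_CE = 0.2 V, I_C = (V_CC − 0.2)/R_C = 8.1/2.2 = 3.68 mA.
Check: β·I_B = 75 mA > I_C = 3.68 mA, confirming saturation.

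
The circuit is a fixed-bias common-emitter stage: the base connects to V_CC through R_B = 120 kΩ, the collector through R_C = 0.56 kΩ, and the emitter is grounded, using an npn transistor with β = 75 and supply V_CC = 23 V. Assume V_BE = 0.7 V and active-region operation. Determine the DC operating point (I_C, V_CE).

I_C ≈ 14 mA, V_CE ≈ 15 V

Base loop: V_CC = I_B·R_B + V_BE, so I_B = (23 − 0.7)/120 kΩ = 0.186 mA.
In the active region I_C = β·I_B = 75 × 0.186 = 13.9 mA.
Collector loop: V_CE = V_CC − I_C·R_C = 23 − 13.9×0.56 = 15.2 V.
Since V_CE = 15.2 V > V_CE(sat) ≈ 0.2 V, the transistor is in the active region as assumed.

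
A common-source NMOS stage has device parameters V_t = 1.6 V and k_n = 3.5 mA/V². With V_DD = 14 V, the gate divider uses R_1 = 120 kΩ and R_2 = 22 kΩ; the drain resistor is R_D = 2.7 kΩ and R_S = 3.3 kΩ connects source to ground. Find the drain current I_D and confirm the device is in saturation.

I_D ≈ 0.1 mA

V_G = V_DD·R_2/(R_1+R_2) = 14×22/142 = 2.17 V.
Assume saturation: I_D = (k_n/2)(V_GS − V_t)² with V_GS = V_G − I_D·R_S = 2.17 − 3.3·I_D.
Substituting gives 19.1·I_D² − 7.57·I_D + 0.567 = 0, with roots I_D = 0.1 or 0.297 mA.
The root I_D = 0.297 mA gives V_GS = 1.19 V ≤ V_t, so take I_D = 0.1 mA.
Then V_GS = 1.84 V and V_DS = V_DD − I_D(R_D+R_S) = 14 − 0.1×6 = 13.4 V.
Saturation requires V_DS ≥ V_GS − V_t = 0.239 V; 13.4 ≥ 0.239 ✓.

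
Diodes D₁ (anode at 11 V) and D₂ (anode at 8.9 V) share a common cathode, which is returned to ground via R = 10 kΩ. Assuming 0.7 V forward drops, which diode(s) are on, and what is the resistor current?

Assume both conduct. Then node N would need to be at both 11−0.7 = 10.3 V and 8.9−0.7 = 8.2 V, which is impossible.
Assume only D₁ conducts: V_N = 11 − 0.7 = 10.3 V, so I_R = 10.3/10 = 1.03 mA.
Check D₂: its anode-to-cathode voltage is 8.9 − 10.3 = -1.4 V < 0.7 V, so it is off. The assumption is consistent.

Only D₁ conducts; I_R ≈ 1 mA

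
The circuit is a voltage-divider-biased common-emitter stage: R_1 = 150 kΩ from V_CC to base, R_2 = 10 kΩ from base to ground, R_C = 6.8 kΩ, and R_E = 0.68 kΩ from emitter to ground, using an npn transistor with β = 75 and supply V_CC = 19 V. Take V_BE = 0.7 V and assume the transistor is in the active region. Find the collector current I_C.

I_C ≈ 0.6 mA

Thevenize the base divider: V_Th = V_CC·R_2/(R_1+R_2) = 19×10/160 = 1.19 V, R_Th = R_1‖R_2 = 9.38 kΩ.
Base-emitter loop: V_Th = I_B·R_Th + V_BE + (β+1)I_B·R_E, so I_B = (1.19 − 0.7) / (9.38 + 76×0.68) = 0.00798 mA.
I_C = β·I_B = 75×0.00798 = 0.599 mA, and I_E = (β+1)I_B = 0.607 mA.
V_CE = V_CC − I_C·R_C − I_E·R_E = 19 − 0.599×6.8 − 0.607×0.68 = 14.5 V.
V_CE = 14.5 V > 0.2 V confirms active-region operation.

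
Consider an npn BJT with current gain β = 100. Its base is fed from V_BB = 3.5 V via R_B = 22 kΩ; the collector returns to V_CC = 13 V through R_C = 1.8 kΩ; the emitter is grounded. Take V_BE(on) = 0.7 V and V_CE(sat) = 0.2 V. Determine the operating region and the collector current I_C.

saturation; I_C ≈ 7.1 mA

Assume active: I_B = (3.5 − 0.7)/22 = 0.127 mA, giving I_C = β·I_B = 12.7 mA.
But then V_CE = 13 − 12.7×1.8 = -9.91 V < V_CE(sat) = 0.2 V — impossible in the active region.
So the transistor is saturated. With V_CE = 0.2 V, I_C = (V_CC − 0.2)/R_C = 12.8/1.8 = 7.11 mA.
Check: β·I_B = 12.7 mA > I_C = 7.11 mA, confirming saturation.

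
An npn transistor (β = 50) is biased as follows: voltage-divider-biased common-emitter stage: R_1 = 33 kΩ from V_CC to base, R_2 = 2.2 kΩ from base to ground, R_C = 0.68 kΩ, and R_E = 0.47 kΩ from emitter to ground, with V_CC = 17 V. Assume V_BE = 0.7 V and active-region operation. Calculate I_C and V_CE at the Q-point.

I_C ≈ 0.7 mA, V_CE ≈ 16 V

Thevenize the base divider: V_Th = V_CC·R_2/(R_1+R_2) = 17×2.2/35.2 = 1.06 V, R_Th = R_1‖R_2 = 2.06 kΩ.
Base-emitter loop: V_Th = I_B·R_Th + V_BE + (β+1)I_B·R_E, so I_B = (1.06 − 0.7) / (2.06 + 51×0.47) = 0.0139 mA.
I_C = β·I_B = 50×0.0139 = 0.696 mA, and I_E = (β+1)I_B = 0.71 mA.
V_CE = V_CC − I_C·R_C − I_E·R_E = 17 − 0.696×0.68 − 0.71×0.47 = 16.2 V.
V_CE = 16.2 V > 0.2 V confirms active-region operation.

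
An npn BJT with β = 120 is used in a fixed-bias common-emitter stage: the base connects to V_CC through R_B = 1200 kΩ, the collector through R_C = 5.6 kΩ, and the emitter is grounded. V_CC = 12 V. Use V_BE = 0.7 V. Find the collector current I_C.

Base loop: V_CC = I_B·R_B + V_BE, so I_B = (12 − 0.7)/1200 kΩ = 0.00942 mA.
In the active region I_C = β·I_B = 120 × 0.00942 = 1.13 mA.
Collector loop: V_CE = V_CC − I_C·R_C = 12 − 1.13×5.6 = 5.67 V.
Since V_CE = 5.67 V > V_CE(sat) ≈ 0.2 V, the transistor is in the active region as assumed.

I_C ≈ 1.1 mA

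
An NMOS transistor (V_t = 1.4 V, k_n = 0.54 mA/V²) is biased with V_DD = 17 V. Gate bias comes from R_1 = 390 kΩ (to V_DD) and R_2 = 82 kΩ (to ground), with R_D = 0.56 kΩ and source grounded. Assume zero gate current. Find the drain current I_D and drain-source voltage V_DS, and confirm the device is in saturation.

V_G = V_DD·R_2/(R_1+R_2) = 17×82/472 = 2.95 V. With the source grounded, V_GS = V_G = 2.95 V.
Assume saturation: I_D = (k_n/2)(V_GS − V_t)² = (0.54/2)×(2.95 − 1.4)² = 0.27×1.55² = 0.652 mA.
V_DS = V_DD − I_D·R_D = 17 − 0.652×0.56 = 16.6 V.
Saturation requires V_DS ≥ V_GS − V_t = 1.55 V; 16.6 ≥ 1.55 ✓.

I_D ≈ 0.65 mA, V_DS ≈ 17 V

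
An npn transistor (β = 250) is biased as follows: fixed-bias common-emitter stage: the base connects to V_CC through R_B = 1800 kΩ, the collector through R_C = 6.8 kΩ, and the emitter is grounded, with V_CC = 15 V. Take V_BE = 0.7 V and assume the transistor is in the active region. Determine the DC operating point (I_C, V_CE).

Base loop: V_CC = I_B·R_B + V_BE, so I_B = (15 − 0.7)/1800 kΩ = 0.00794 mA.
In the active region I_C = β·I_B = 250 × 0.00794 = 1.99 mA.
Collector loop: V_CE = V_CC − I_C·R_C = 15 − 1.99×6.8 = 1.49 V.
Since V_CE = 1.49 V > V_CE(sat) ≈ 0.2 V, the transistor is in the active region as assumed.

I_C ≈ 2 mA, V_CE ≈ 1.5 V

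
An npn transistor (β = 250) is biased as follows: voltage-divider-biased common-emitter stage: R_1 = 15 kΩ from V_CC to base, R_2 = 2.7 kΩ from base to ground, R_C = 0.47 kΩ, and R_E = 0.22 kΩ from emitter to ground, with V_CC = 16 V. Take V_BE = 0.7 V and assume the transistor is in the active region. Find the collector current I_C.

Thevenize the base divider: V_Th = V_CC·R_2/(R_1+R_2) = 16×2.7/17.7 = 2.44 V, R_Th = R_1‖R_2 = 2.29 kΩ.
Base-emitter loop: V_Th = I_B·R_Th + V_BE + (β+1)I_B·R_E, so I_B = (2.44 − 0.7) / (2.29 + 251×0.22) = 0.0303 mA.
I_C = β·I_B = 250×0.0303 = 7.57 mA, and I_E = (β+1)I_B = 7.6 mA.
V_CE = V_CC − I_C·R_C − I_E·R_E = 16 − 7.57×0.47 − 7.6×0.22 = 10.8 V.
V_CE = 10.8 V > 0.2 V confirms active-region operation.

I_C ≈ 7.6 mA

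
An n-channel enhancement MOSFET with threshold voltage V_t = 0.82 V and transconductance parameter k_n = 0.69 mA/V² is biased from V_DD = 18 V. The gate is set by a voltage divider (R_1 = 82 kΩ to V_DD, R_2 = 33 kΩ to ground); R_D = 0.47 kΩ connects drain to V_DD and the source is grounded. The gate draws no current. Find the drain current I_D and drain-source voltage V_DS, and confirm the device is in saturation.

V_G = V_DD·R_2/(R_1+R_2) = 18×33/115 = 5.17 V. With the source grounded, V_GS = V_G = 5.17 V.
Assume saturation: I_D = (k_n/2)(V_GS − V_t)² = (0.69/2)×(5.17 − 0.82)² = 0.345×4.35² = 6.51 mA.
V_DS = V_DD − I_D·R_D = 18 − 6.51×0.47 = 14.9 V.
Saturation requires V_DS ≥ V_GS − V_t = 4.35 V; 14.9 ≥ 4.35 ✓.

I_D ≈ 6.5 mA, V_DS ≈ 15 V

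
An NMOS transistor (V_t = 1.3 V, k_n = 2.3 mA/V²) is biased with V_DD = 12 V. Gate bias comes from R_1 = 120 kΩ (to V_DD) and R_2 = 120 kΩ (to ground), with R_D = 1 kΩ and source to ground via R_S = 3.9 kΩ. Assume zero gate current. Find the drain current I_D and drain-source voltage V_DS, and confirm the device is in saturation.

V_G = V_DD·R_2/(R_1+R_2) = 12×120/240 = 6 V.
Assume saturation: I_D = (k_n/2)(V_GS − V_t)² with V_GS = V_G − I_D·R_S = 6 − 3.9·I_D.
Substituting gives 17.5·I_D² − 43.2·I_D + 25.4 = 0, with roots I_D = 0.97 or 1.5 mA.
The root I_D = 1.5 mA gives V_GS = 0.159 V ≤ V_t, so take I_D = 0.97 mA.
Then V_GS = 2.22 V and V_DS = V_DD − I_D(R_D+R_S) = 12 − 0.97×4.9 = 7.25 V.
Saturation requires V_DS ≥ V_GS − V_t = 0.918 V; 7.25 ≥ 0.918 ✓.

I_D ≈ 0.97 mA, V_DS ≈ 7.2 V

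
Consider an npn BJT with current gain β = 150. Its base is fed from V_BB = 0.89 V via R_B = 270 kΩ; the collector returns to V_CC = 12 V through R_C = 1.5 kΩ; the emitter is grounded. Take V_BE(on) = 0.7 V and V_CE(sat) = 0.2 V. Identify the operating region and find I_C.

Assume active. Base-emitter loop: I_B = (V_BB − V_BE)/R_B = (0.89 − 0.7)/270 = 0.000704 mA.
I_C = β·I_B = 150×0.000704 = 0.106 mA.
V_CE = V_CC − I_C·R_C = 12 − 0.106×1.5 = 11.8 V > V_CE(sat), so the active-region assumption holds.

active; I_C ≈ 0.11 mA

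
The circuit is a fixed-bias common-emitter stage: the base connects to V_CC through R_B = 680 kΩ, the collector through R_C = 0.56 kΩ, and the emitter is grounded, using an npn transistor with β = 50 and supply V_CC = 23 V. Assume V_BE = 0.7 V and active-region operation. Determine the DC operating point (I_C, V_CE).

Base loop: V_CC = I_B·R_B + V_BE, so I_B = (23 − 0.7)/680 kΩ = 0.0328 mA.
In the active region I_C = β·I_B = 50 × 0.0328 = 1.64 mA.
Collector loop: V_CE = V_CC − I_C·R_C = 23 − 1.64×0.56 = 22.1 V.
Since V_CE = 22.1 V > V_CE(sat) ≈ 0.2 V, the transistor is in the active region as assumed.

I_C ≈ 1.6 mA, V_CE ≈ 22 V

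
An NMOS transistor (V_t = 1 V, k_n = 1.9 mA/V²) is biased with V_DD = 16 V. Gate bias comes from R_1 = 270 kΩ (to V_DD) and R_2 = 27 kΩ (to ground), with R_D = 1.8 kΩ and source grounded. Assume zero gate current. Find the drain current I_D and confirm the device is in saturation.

I_D ≈ 0.2 mA

V_G = V_DD·R_2/(R_1+R_2) = 16×27/297 = 1.45 V. With the source grounded, V_GS = V_G = 1.45 V.
Assume saturation: I_D = (k_n/2)(V_GS − V_t)² = (1.9/2)×(1.45 − 1)² = 0.95×0.455² = 0.196 mA.
V_DS = V_DD − I_D·R_D = 16 − 0.196×1.8 = 15.6 V.
Saturation requires V_DS ≥ V_GS − V_t = 0.455 V; 15.6 ≥ 0.455 ✓.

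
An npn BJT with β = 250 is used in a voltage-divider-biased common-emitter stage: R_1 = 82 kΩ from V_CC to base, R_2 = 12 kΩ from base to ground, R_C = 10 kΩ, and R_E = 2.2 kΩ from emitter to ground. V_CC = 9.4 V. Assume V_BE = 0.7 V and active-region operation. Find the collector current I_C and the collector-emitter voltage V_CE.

Thevenize the base divider: V_Th = V_CC·R_2/(R_1+R_2) = 9.4×12/94 = 1.2 V, R_Th = R_1‖R_2 = 10.5 kΩ.
Base-emitter loop: V_Th = I_B·R_Th + V_BE + (β+1)I_B·R_E, so I_B = (1.2 − 0.7) / (10.5 + 251×2.2) = 0.000889 mA.
I_C = β·I_B = 250×0.000889 = 0.222 mA, and I_E = (β+1)I_B = 0.223 mA.
V_CE = V_CC − I_C·R_C − I_E·R_E = 9.4 − 0.222×10 − 0.223×2.2 = 6.69 V.
V_CE = 6.69 V > 0.2 V confirms active-region operation.

I_C ≈ 0.22 mA, V_CE ≈ 6.7 V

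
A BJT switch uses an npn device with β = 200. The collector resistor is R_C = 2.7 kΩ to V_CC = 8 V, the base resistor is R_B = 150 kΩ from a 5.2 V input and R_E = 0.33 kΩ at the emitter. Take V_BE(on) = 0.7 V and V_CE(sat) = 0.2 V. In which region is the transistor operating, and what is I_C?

saturation; I_C ≈ 2.6 mA

Assume active: I_B = (5.2 − 0.7)/(150 + 201×0.33) = 0.0208 mA, I_C = β·I_B = 4.16 mA.
Then V_CE = 8 − 4.16×2.7 − 4.18×0.33 = -4.61 V < 0.2 V — the active assumption fails.
Re-solve with V_CE = 0.2 V. KCL at the emitter: V_E/R_E = (V_BB−0.7−V_E)/R_B + (V_CC−0.2−V_E)/R_C, giving V_E = 0.857 V.
I_C = (V_CC − 0.2 − V_E)/R_C = (7.8 − 0.857)/2.7 = 2.57 mA.
Check: I_B = (4.5 − 0.857)/150 = 0.0243 mA, and β·I_B = 4.86 mA > I_C, confirming saturation.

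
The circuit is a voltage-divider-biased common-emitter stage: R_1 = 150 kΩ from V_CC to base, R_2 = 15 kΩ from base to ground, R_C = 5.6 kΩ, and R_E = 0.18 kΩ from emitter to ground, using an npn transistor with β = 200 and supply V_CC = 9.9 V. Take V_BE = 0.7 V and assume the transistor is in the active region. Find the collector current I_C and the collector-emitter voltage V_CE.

I_C ≈ 0.8 mA, V_CE ≈ 5.3 V

Thevenize the base divider: V_Th = V_CC·R_2/(R_1+R_2) = 9.9×15/165 = 0.9 V, R_Th = R_1‖R_2 = 13.6 kΩ.
Base-emitter loop: V_Th = I_B·R_Th + V_BE + (β+1)I_B·R_E, so I_B = (0.9 − 0.7) / (13.6 + 201×0.18) = 0.00401 mA.
I_C = β·I_B = 200×0.00401 = 0.803 mA, and I_E = (β+1)I_B = 0.807 mA.
V_CE = V_CC − I_C·R_C − I_E·R_E = 9.9 − 0.803×5.6 − 0.807×0.18 = 5.26 V.
V_CE = 5.26 V > 0.2 V confirms active-region operation.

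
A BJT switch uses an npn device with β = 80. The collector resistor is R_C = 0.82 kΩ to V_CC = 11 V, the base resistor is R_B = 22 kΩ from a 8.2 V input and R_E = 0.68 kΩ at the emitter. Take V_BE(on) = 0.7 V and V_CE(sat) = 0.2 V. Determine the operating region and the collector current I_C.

saturation; I_C ≈ 7.1 mA

Assume active: I_B = (8.2 − 0.7)/(22 + 81×0.68) = 0.0973 mA, I_C = β·I_B = 7.78 mA.
Then V_CE = 11 − 7.78×0.82 − 7.88×0.68 = -0.742 V < 0.2 V — the active assumption fails.
Re-solve with V_CE = 0.2 V. KCL at the emitter: V_E/R_E = (V_BB−0.7−V_E)/R_B + (V_CC−0.2−V_E)/R_C, giving V_E = 4.94 V.
I_C = (V_CC − 0.2 − V_E)/R_C = (10.8 − 4.94)/0.82 = 7.15 mA.
Check: I_B = (7.5 − 4.94)/22 = 0.116 mA, and β·I_B = 9.31 mA > I_C, confirming saturation.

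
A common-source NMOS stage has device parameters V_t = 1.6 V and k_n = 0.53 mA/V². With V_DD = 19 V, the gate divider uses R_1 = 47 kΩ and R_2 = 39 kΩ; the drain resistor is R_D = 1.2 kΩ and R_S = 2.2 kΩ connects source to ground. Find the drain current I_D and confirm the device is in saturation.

I_D ≈ 2 mA

V_G = V_DD·R_2/(R_1+R_2) = 19×39/86 = 8.62 V.
Assume saturation: I_D = (k_n/2)(V_GS − V_t)² with V_GS = V_G − I_D·R_S = 8.62 − 2.2·I_D.
Substituting gives 1.28·I_D² − 9.18·I_D + 13 = 0, with roots I_D = 1.95 or 5.2 mA.
The root I_D = 5.2 mA gives V_GS = -2.83 V ≤ V_t, so take I_D = 1.95 mA.
Then V_GS = 4.32 V and V_DS = V_DD − I_D(R_D+R_S) = 19 − 1.95×3.4 = 12.4 V.
Saturation requires V_DS ≥ V_GS − V_t = 2.72 V; 12.4 ≥ 2.72 ✓.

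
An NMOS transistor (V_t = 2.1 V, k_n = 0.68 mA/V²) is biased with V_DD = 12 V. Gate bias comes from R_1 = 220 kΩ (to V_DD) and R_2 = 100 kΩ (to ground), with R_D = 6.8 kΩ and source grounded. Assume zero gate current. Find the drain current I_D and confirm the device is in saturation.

I_D ≈ 0.93 mA

V_G = V_DD·R_2/(R_1+R_2) = 12×100/320 = 3.75 V. With the source grounded, V_GS = V_G = 3.75 V.
Assume saturation: I_D = (k_n/2)(V_GS − V_t)² = (0.68/2)×(3.75 − 2.1)² = 0.34×1.65² = 0.926 mA.
V_DS = V_DD − I_D·R_D = 12 − 0.926×6.8 = 5.71 V.
Saturation requires V_DS ≥ V_GS − V_t = 1.65 V; 5.71 ≥ 1.65 ✓.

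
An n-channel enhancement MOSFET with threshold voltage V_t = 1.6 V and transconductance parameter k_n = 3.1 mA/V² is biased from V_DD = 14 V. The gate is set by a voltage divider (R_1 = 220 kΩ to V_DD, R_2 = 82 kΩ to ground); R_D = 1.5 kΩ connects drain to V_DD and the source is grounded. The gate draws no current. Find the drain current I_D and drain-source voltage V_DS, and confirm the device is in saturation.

I_D ≈ 7.5 mA, V_DS ≈ 2.7 V

V_G = V_DD·R_2/(R_1+R_2) = 14×82/302 = 3.8 V. With the source grounded, V_GS = V_G = 3.8 V.
Assume saturation: I_D = (k_n/2)(V_GS − V_t)² = (3.1/2)×(3.8 − 1.6)² = 1.55×2.2² = 7.51 mA.
V_DS = V_DD − I_D·R_D = 14 − 7.51×1.5 = 2.73 V.
Saturation requires V_DS ≥ V_GS − V_t = 2.2 V; 2.73 ≥ 2.2 ✓.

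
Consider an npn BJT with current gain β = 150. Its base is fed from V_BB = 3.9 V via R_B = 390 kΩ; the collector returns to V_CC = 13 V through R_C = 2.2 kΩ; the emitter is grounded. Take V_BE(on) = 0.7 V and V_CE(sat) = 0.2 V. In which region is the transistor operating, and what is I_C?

active; I_C ≈ 1.2 mA

Assume active. Base-emitter loop: I_B = (V_BB − V_BE)/R_B = (3.9 − 0.7)/390 = 0.00821 mA.
I_C = β·I_B = 150×0.00821 = 1.23 mA.
V_CE = V_CC − I_C·R_C = 13 − 1.23×2.2 = 10.3 V > V_CE(sat), so the active-region assumption holds.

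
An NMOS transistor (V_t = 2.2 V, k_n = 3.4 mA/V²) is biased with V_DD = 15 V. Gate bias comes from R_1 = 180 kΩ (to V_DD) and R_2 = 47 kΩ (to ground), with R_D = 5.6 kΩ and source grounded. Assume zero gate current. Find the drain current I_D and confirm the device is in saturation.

V_G = V_DD·R_2/(R_1+R_2) = 15×47/227 = 3.11 V. With the source grounded, V_GS = V_G = 3.11 V.
Assume saturation: I_D = (k_n/2)(V_GS − V_t)² = (3.4/2)×(3.11 − 2.2)² = 1.7×0.906² = 1.39 mA.
V_DS = V_DD − I_D·R_D = 15 − 1.39×5.6 = 7.19 V.
Saturation requires V_DS ≥ V_GS − V_t = 0.906 V; 7.19 ≥ 0.906 ✓.

I_D ≈ 1.4 mA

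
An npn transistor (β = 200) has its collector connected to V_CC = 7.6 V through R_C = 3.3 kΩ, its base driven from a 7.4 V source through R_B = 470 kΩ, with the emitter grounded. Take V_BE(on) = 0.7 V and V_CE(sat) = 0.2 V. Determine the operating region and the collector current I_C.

saturation; I_C ≈ 2.2 mA

Assume active: I_B = (7.4 − 0.7)/470 = 0.0143 mA, giving I_C = β·I_B = 2.85 mA.
But then V_CE = 7.6 − 2.85×3.3 = -1.81 V < V_CE(sat) = 0.2 V — impossible in the active region.
So the transistor is saturated. With V_CE = 0.2 V, I_C = (V_CC − 0.2)/R_C = 7.4/3.3 = 2.24 mA.
Check: β·I_B = 2.85 mA > I_C = 2.24 mA, confirming saturation.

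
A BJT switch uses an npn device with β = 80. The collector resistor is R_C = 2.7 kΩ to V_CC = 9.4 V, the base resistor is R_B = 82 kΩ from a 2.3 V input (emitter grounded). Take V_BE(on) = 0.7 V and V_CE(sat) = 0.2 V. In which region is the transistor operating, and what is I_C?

Assume active. Base-emitter loop: I_B = (V_BB − V_BE)/R_B = (2.3 − 0.7)/82 = 0.0195 mA.
I_C = β·I_B = 80×0.0195 = 1.56 mA.
V_CE = V_CC − I_C·R_C = 9.4 − 1.56×2.7 = 5.19 V > V_CE(sat), so the active-region assumption holds.

active; I_C ≈ 1.6 mA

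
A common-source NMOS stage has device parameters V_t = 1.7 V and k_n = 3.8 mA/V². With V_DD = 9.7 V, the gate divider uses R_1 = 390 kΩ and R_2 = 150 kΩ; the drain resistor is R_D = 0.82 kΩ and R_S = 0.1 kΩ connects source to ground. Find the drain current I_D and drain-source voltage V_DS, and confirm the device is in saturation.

I_D ≈ 1.4 mA, V_DS ≈ 8.4 V

V_G = V_DD·R_2/(R_1+R_2) = 9.7×150/540 = 2.69 V.
Assume saturation: I_D = (k_n/2)(V_GS − V_t)² with V_GS = V_G − I_D·R_S = 2.69 − 0.1·I_D.
Substituting gives 0.019·I_D² − 1.38·I_D + 1.88 = 0, with roots I_D = 1.39 or 71.1 mA.
The root I_D = 71.1 mA gives V_GS = -4.42 V ≤ V_t, so take I_D = 1.39 mA.
Then V_GS = 2.56 V and V_DS = V_DD − I_D(R_D+R_S) = 9.7 − 1.39×0.92 = 8.42 V.
Saturation requires V_DS ≥ V_GS − V_t = 0.855 V; 8.42 ≥ 0.855 ✓.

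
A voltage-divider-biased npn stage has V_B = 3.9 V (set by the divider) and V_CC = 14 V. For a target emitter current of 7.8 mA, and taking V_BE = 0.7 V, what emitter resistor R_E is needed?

V_E = V_B − V_BE = 3.9 − 0.7 = 3.2 V.
R_E = V_E / I_E = 3.2 / 7.8 = 0.41 kΩ.

R_E ≈ 0.41 kΩ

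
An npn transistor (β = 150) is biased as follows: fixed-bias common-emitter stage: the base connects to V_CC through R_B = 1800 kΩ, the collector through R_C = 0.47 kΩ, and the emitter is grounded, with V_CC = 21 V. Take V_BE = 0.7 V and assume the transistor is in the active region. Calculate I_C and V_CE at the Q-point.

Base loop: V_CC = I_B·R_B + V_BE, so I_B = (21 − 0.7)/1800 kΩ = 0.0113 mA.
In the active region I_C = β·I_B = 150 × 0.0113 = 1.69 mA.
Collector loop: V_CE = V_CC − I_C·R_C = 21 − 1.69×0.47 = 20.2 V.
Since V_CE = 20.2 V > V_CE(sat) ≈ 0.2 V, the transistor is in the active region as assumed.

I_C ≈ 1.7 mA, V_CE ≈ 20 V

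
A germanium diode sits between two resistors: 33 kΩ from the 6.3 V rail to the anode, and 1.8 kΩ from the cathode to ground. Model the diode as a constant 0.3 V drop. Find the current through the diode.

The two resistors are in series with the diode, so KVL gives 6.3 = I·33 + 0.3 + I·1.8.
I = (6.3 − 0.3) / (33 + 1.8) kΩ = 6 / 34.8 = 0.172 mA.

I ≈ 0.17 mA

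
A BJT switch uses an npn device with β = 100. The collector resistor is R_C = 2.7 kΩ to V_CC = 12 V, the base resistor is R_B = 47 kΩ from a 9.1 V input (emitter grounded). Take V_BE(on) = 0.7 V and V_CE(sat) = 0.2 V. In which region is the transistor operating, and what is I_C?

Assume active: I_B = (9.1 − 0.7)/47 = 0.179 mA, giving I_C = β·I_B = 17.9 mA.
But then V_CE = 12 − 17.9×2.7 = -36.3 V < V_CE(sat) = 0.2 V — impossible in the active region.
So the transistor is saturated. With V_CE = 0.2 V, I_C = (V_CC − 0.2)/R_C = 11.8/2.7 = 4.37 mA.
Check: β·I_B = 17.9 mA > I_C = 4.37 mA, confirming saturation.

saturation; I_C ≈ 4.4 mA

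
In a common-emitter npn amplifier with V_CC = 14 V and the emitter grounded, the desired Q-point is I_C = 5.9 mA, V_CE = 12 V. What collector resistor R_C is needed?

R_C ≈ 0.34 kΩ

Collector loop: V_CC = I_C·R_C + V_CE.
R_C = (V_CC − V_CE)/I_C = (14 − 12)/5.9 = 0.339 kΩ.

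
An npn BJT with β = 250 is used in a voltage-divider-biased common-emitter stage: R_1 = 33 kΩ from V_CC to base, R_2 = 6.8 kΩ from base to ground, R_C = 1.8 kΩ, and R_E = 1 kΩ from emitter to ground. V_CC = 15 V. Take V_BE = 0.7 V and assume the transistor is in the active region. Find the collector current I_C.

I_C ≈ 1.8 mA

Thevenize the base divider: V_Th = V_CC·R_2/(R_1+R_2) = 15×6.8/39.8 = 2.56 V, R_Th = R_1‖R_2 = 5.64 kΩ.
Base-emitter loop: V_Th = I_B·R_Th + V_BE + (β+1)I_B·R_E, so I_B = (2.56 − 0.7) / (5.64 + 251×1) = 0.00726 mA.
I_C = β·I_B = 250×0.00726 = 1.81 mA, and I_E = (β+1)I_B = 1.82 mA.
V_CE = V_CC − I_C·R_C − I_E·R_E = 15 − 1.81×1.8 − 1.82×1 = 9.91 V.
V_CE = 9.91 V > 0.2 V confirms active-region operation.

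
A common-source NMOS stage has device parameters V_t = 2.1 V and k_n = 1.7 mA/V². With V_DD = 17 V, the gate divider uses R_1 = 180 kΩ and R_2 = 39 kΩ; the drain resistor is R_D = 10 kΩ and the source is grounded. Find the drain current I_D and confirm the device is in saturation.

I_D ≈ 0.73 mA

V_G = V_DD·R_2/(R_1+R_2) = 17×39/219 = 3.03 V. With the source grounded, V_GS = V_G = 3.03 V.
Assume saturation: I_D = (k_n/2)(V_GS − V_t)² = (1.7/2)×(3.03 − 2.1)² = 0.85×0.927² = 0.731 mA.
V_DS = V_DD − I_D·R_D = 17 − 0.731×10 = 9.69 V.
Saturation requires V_DS ≥ V_GS − V_t = 0.927 V; 9.69 ≥ 0.927 ✓.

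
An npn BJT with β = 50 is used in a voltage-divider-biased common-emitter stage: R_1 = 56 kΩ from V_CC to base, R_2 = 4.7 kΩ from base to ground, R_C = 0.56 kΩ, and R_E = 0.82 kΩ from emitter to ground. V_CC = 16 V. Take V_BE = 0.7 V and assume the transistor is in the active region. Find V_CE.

V_CE ≈ 15 V

Thevenize the base divider: V_Th = V_CC·R_2/(R_1+R_2) = 16×4.7/60.7 = 1.24 V, R_Th = R_1‖R_2 = 4.34 kΩ.
Base-emitter loop: V_Th = I_B·R_Th + V_BE + (β+1)I_B·R_E, so I_B = (1.24 − 0.7) / (4.34 + 51×0.82) = 0.0117 mA.
I_C = β·I_B = 50×0.0117 = 0.584 mA, and I_E = (β+1)I_B = 0.595 mA.
V_CE = V_CC − I_C·R_C − I_E·R_E = 16 − 0.584×0.56 − 0.595×0.82 = 15.2 V.
V_CE = 15.2 V > 0.2 V confirms active-region operation.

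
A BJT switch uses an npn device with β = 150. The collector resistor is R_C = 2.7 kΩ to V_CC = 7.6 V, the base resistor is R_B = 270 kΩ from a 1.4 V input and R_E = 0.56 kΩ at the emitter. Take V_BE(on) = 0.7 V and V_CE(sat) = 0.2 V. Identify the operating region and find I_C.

active; I_C ≈ 0.3 mA

Assume active. Base-emitter loop: I_B = (V_BB − V_BE)/(R_B + (β+1)R_E) = (1.4 − 0.7)/(270 + 151×0.56) = 0.00197 mA.
I_C = β·I_B = 150×0.00197 = 0.296 mA.
V_CE = V_CC − I_C·R_C − I_E·R_E = 7.6 − 0.296×2.7 − 0.298×0.56 = 6.63 V > V_CE(sat), so the active-region assumption holds.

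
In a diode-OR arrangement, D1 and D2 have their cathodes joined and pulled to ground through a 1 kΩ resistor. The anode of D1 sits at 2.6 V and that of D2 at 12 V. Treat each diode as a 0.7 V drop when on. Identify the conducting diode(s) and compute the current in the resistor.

Only D2 conducts; I_R ≈ 11 mA

Assume both conduct. Then node N would need to be at both 2.6−0.7 = 1.9 V and 12−0.7 = 11.3 V, which is impossible.
Assume only D2 conducts: V_N = 12 − 0.7 = 11.3 V, so I_R = 11.3/1 = 11.3 mA.
Check D1: its anode-to-cathode voltage is 2.6 − 11.3 = -8.7 V < 0.7 V, so it is off. The assumption is consistent.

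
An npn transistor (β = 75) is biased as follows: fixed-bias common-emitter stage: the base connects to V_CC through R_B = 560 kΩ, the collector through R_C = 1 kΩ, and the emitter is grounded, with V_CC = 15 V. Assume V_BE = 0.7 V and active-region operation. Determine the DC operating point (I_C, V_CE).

I_C ≈ 1.9 mA, V_CE ≈ 13 V

Base loop: V_CC = I_B·R_B + V_BE, so I_B = (15 − 0.7)/560 kΩ = 0.0255 mA.
In the active region I_C = β·I_B = 75 × 0.0255 = 1.92 mA.
Collector loop: V_CE = V_CC − I_C·R_C = 15 − 1.92×1 = 13.1 V.
Since V_CE = 13.1 V > V_CE(sat) ≈ 0.2 V, the transistor is in the active region as assumed.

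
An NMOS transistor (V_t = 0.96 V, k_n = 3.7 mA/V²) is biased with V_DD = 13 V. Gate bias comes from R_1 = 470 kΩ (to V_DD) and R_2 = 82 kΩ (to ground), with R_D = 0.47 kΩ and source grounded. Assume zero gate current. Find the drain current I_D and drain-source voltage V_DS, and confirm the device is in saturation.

V_G = V_DD·R_2/(R_1+R_2) = 13×82/552 = 1.93 V. With the source grounded, V_GS = V_G = 1.93 V.
Assume saturation: I_D = (k_n/2)(V_GS − V_t)² = (3.7/2)×(1.93 − 0.96)² = 1.85×0.971² = 1.74 mA.
V_DS = V_DD − I_D·R_D = 13 − 1.74×0.47 = 12.2 V.
Saturation requires V_DS ≥ V_GS − V_t = 0.971 V; 12.2 ≥ 0.971 ✓.

I_D ≈ 1.7 mA, V_DS ≈ 12 V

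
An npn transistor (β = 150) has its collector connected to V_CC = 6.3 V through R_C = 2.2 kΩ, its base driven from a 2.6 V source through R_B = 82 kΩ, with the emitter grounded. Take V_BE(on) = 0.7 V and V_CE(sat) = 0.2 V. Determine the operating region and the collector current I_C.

saturation; I_C ≈ 2.8 mA

Assume active: I_B = (2.6 − 0.7)/82 = 0.0232 mA, giving I_C = β·I_B = 3.48 mA.
But then V_CE = 6.3 − 3.48×2.2 = -1.35 V < V_CE(sat) = 0.2 V — impossible in the active region.
So the transistor is saturated. With V_CE = 0.2 V, I_C = (V_CC − 0.2)/R_C = 6.1/2.2 = 2.77 mA.
Check: β·I_B = 3.48 mA > I_C = 2.77 mA, confirming saturation.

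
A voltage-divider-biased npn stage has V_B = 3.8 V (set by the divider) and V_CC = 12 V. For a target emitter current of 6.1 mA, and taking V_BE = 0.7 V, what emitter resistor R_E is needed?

V_E = V_B − V_BE = 3.8 − 0.7 = 3.1 V.
R_E = V_E / I_E = 3.1 / 6.1 = 0.508 kΩ.

R_E ≈ 0.51 kΩ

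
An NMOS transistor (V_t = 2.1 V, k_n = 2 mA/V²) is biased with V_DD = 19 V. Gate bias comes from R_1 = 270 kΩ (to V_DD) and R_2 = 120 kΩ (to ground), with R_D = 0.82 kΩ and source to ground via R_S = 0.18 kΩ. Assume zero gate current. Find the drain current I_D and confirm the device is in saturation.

V_G = V_DD·R_2/(R_1+R_2) = 19×120/390 = 5.85 V.
Assume saturation: I_D = (k_n/2)(V_GS − V_t)² with V_GS = V_G − I_D·R_S = 5.85 − 0.18·I_D.
Substituting gives 0.0324·I_D² − 2.35·I_D + 14 = 0, with roots I_D = 6.57 or 65.9 mA.
The root I_D = 65.9 mA gives V_GS = -6.02 V ≤ V_t, so take I_D = 6.57 mA.
Then V_GS = 4.66 V and V_DS = V_DD − I_D(R_D+R_S) = 19 − 6.57×1 = 12.4 V.
Saturation requires V_DS ≥ V_GS − V_t = 2.56 V; 12.4 ≥ 2.56 ✓.

I_D ≈ 6.6 mA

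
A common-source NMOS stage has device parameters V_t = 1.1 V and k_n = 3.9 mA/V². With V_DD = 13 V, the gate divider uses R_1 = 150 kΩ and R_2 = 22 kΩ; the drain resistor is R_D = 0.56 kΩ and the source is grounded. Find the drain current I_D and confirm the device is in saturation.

V_G = V_DD·R_2/(R_1+R_2) = 13×22/172 = 1.66 V. With the source grounded, V_GS = V_G = 1.66 V.
Assume saturation: I_D = (k_n/2)(V_GS − V_t)² = (3.9/2)×(1.66 − 1.1)² = 1.95×0.563² = 0.618 mA.
V_DS = V_DD − I_D·R_D = 13 − 0.618×0.56 = 12.7 V.
Saturation requires V_DS ≥ V_GS − V_t = 0.563 V; 12.7 ≥ 0.563 ✓.

I_D ≈ 0.62 mA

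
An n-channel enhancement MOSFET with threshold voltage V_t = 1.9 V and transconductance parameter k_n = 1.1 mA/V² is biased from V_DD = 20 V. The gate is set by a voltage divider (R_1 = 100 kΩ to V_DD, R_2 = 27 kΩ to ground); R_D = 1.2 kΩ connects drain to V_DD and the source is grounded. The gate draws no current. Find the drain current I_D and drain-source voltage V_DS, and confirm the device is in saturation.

V_G = V_DD·R_2/(R_1+R_2) = 20×27/127 = 4.25 V. With the source grounded, V_GS = V_G = 4.25 V.
Assume saturation: I_D = (k_n/2)(V_GS − V_t)² = (1.1/2)×(4.25 − 1.9)² = 0.55×2.35² = 3.04 mA.
V_DS = V_DD − I_D·R_D = 20 − 3.04×1.2 = 16.3 V.
Saturation requires V_DS ≥ V_GS − V_t = 2.35 V; 16.3 ≥ 2.35 ✓.

I_D ≈ 3 mA, V_DS ≈ 16 V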